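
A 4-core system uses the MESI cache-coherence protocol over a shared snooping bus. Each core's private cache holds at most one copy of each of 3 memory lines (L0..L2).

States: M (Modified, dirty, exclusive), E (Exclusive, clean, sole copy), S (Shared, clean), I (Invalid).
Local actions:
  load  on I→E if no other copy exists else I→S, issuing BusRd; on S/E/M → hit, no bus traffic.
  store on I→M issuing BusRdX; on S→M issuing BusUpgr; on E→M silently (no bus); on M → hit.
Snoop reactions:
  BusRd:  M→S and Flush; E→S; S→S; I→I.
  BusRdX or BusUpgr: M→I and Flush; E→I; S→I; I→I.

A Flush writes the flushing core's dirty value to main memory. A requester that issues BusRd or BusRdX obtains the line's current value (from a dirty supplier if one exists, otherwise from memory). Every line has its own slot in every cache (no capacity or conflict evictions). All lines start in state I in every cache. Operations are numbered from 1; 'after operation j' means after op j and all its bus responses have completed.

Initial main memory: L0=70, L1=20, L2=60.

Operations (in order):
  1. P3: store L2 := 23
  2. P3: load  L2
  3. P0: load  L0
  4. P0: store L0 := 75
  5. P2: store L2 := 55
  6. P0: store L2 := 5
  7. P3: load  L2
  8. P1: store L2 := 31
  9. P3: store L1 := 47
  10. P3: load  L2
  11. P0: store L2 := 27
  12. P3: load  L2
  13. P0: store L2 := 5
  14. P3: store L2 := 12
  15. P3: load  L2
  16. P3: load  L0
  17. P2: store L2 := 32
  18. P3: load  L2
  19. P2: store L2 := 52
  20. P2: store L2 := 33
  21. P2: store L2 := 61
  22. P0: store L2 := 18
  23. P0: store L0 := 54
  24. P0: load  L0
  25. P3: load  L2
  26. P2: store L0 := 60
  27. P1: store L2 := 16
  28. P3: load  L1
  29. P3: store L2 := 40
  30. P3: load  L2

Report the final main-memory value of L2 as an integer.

step 1: P3: store L2 := 23  ⟶  IIIM  (L2)  txn=BusRdX  M[L2]=60
step 2: P3: load  L2  ⟶  IIIM  (L2)  txn=∅  M[L2]=60
step 3: P0: load  L0  ⟶  EIII  (L0)  txn=BusRd  M[L0]=70
step 4: P0: store L0 := 75  ⟶  MIII  (L0)  txn=∅  M[L0]=70
step 5: P2: store L2 := 55  ⟶  IIMI  (L2)  txn=BusRdX+Flush  M[L2]=23
step 6: P0: store L2 := 5  ⟶  MIII  (L2)  txn=BusRdX+Flush  M[L2]=55
step 7: P3: load  L2  ⟶  SIIS  (L2)  txn=BusRd+Flush  M[L2]=5
step 8: P1: store L2 := 31  ⟶  IMII  (L2)  txn=BusRdX  M[L2]=5
step 9: P3: store L1 := 47  ⟶  IIIM  (L1)  txn=BusRdX  M[L1]=20
step 10: P3: load  L2  ⟶  ISIS  (L2)  txn=BusRd+Flush  M[L2]=31
step 11: P0: store L2 := 27  ⟶  MIII  (L2)  txn=BusRdX  M[L2]=31
step 12: P3: load  L2  ⟶  SIIS  (L2)  txn=BusRd+Flush  M[L2]=27
step 13: P0: store L2 := 5  ⟶  MIII  (L2)  txn=BusUpgr  M[L2]=27
step 14: P3: store L2 := 12  ⟶  IIIM  (L2)  txn=BusRdX+Flush  M[L2]=5
step 15: P3: load  L2  ⟶  IIIM  (L2)  txn=∅  M[L2]=5
step 16: P3: load  L0  ⟶  SIIS  (L0)  txn=BusRd+Flush  M[L0]=75
step 17: P2: store L2 := 32  ⟶  IIMI  (L2)  txn=BusRdX+Flush  M[L2]=12
step 18: P3: load  L2  ⟶  IISS  (L2)  txn=BusRd+Flush  M[L2]=32
step 19: P2: store L2 := 52  ⟶  IIMI  (L2)  txn=BusUpgr  M[L2]=32
step 20: P2: store L2 := 33  ⟶  IIMI  (L2)  txn=∅  M[L2]=32
step 21: P2: store L2 := 61  ⟶  IIMI  (L2)  txn=∅  M[L2]=32
step 22: P0: store L2 := 18  ⟶  MIII  (L2)  txn=BusRdX+Flush  M[L2]=61
step 23: P0: store L0 := 54  ⟶  MIII  (L0)  txn=BusUpgr  M[L0]=75
step 24: P0: load  L0  ⟶  MIII  (L0)  txn=∅  M[L0]=75
step 25: P3: load  L2  ⟶  SIIS  (L2)  txn=BusRd+Flush  M[L2]=18
step 26: P2: store L0 := 60  ⟶  IIMI  (L0)  txn=BusRdX+Flush  M[L0]=54
step 27: P1: store L2 := 16  ⟶  IMII  (L2)  txn=BusRdX  M[L2]=18
step 28: P3: load  L1  ⟶  IIIM  (L1)  txn=∅  M[L1]=20
step 29: P3: store L2 := 40  ⟶  IIIM  (L2)  txn=BusRdX+Flush  M[L2]=16
step 30: P3: load  L2  ⟶  IIIM  (L2)  txn=∅  M[L2]=16

memory[L2] = 16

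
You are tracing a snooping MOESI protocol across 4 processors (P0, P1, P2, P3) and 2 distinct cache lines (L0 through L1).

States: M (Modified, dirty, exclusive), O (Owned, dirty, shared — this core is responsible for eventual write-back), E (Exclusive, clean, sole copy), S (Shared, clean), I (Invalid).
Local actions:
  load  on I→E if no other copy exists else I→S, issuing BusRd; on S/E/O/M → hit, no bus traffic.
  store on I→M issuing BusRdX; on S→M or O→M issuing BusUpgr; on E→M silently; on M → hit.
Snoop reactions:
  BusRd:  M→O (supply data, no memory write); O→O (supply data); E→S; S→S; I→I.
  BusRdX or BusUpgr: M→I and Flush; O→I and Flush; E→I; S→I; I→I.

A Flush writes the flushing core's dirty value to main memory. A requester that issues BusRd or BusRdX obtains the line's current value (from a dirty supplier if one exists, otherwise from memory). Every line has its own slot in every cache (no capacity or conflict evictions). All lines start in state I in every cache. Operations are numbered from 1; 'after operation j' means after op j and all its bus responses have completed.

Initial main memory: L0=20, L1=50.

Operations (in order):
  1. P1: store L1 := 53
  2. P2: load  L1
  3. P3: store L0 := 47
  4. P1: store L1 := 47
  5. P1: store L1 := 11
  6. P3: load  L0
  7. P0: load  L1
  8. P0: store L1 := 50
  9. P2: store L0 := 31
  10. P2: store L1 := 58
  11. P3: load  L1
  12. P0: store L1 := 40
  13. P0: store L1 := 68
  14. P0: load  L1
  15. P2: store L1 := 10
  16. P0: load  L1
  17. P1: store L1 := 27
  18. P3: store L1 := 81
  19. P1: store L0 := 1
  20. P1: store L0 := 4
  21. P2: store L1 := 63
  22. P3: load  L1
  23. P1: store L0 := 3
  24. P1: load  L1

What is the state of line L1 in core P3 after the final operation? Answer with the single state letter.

step 1: P1: store L1 := 53  ⟶  IMII  (L1)  txn=BusRdX  M[L1]=50
step 2: P2: load  L1  ⟶  IOSI  (L1)  txn=BusRd  M[L1]=50
step 3: P3: store L0 := 47  ⟶  IIIM  (L0)  txn=BusRdX  M[L0]=20
step 4: P1: store L1 := 47  ⟶  IMII  (L1)  txn=BusUpgr  M[L1]=50
step 5: P1: store L1 := 11  ⟶  IMII  (L1)  txn=∅  M[L1]=50
step 6: P3: load  L0  ⟶  IIIM  (L0)  txn=∅  M[L0]=20
step 7: P0: load  L1  ⟶  SOII  (L1)  txn=BusRd  M[L1]=50
step 8: P0: store L1 := 50  ⟶  MIII  (L1)  txn=BusUpgr+Flush  M[L1]=11
step 9: P2: store L0 := 31  ⟶  IIMI  (L0)  txn=BusRdX+Flush  M[L0]=47
step 10: P2: store L1 := 58  ⟶  IIMI  (L1)  txn=BusRdX+Flush  M[L1]=50
step 11: P3: load  L1  ⟶  IIOS  (L1)  txn=BusRd  M[L1]=50
step 12: P0: store L1 := 40  ⟶  MIII  (L1)  txn=BusRdX+Flush  M[L1]=58
step 13: P0: store L1 := 68  ⟶  MIII  (L1)  txn=∅  M[L1]=58
step 14: P0: load  L1  ⟶  MIII  (L1)  txn=∅  M[L1]=58
step 15: P2: store L1 := 10  ⟶  IIMI  (L1)  txn=BusRdX+Flush  M[L1]=68
step 16: P0: load  L1  ⟶  SIOI  (L1)  txn=BusRd  M[L1]=68
step 17: P1: store L1 := 27  ⟶  IMII  (L1)  txn=BusRdX+Flush  M[L1]=10
step 18: P3: store L1 := 81  ⟶  IIIM  (L1)  txn=BusRdX+Flush  M[L1]=27
step 19: P1: store L0 := 1  ⟶  IMII  (L0)  txn=BusRdX+Flush  M[L0]=31
step 20: P1: store L0 := 4  ⟶  IMII  (L0)  txn=∅  M[L0]=31
step 21: P2: store L1 := 63  ⟶  IIMI  (L1)  txn=BusRdX+Flush  M[L1]=81
step 22: P3: load  L1  ⟶  IIOS  (L1)  txn=BusRd  M[L1]=81
step 23: P1: store L0 := 3  ⟶  IMII  (L0)  txn=∅  M[L0]=31
step 24: P1: load  L1  ⟶  ISOS  (L1)  txn=BusRd  M[L1]=81

state = S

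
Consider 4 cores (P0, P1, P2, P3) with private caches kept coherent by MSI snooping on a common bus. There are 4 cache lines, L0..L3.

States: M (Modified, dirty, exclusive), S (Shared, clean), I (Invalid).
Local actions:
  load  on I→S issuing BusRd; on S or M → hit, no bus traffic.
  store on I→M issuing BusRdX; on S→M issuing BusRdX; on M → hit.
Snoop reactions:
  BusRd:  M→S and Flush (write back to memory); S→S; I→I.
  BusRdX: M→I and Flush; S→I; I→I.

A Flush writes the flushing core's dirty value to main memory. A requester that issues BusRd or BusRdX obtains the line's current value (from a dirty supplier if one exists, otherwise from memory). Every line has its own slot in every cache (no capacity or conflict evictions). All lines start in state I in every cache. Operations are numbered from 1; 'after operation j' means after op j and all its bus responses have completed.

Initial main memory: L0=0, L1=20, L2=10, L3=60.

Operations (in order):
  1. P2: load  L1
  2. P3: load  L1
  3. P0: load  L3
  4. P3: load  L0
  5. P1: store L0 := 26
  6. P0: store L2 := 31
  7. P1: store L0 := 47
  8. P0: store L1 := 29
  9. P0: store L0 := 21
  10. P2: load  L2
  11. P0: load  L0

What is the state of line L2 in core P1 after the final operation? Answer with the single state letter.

state = I

  op1 P2: load  L1 → I/I/S/I on L1; bus BusRd; mem=20
  op2 P3: load  L1 → I/I/S/S on L1; bus BusRd; mem=20
  op3 P0: load  L3 → S/I/I/I on L3; bus BusRd; mem=60
  op4 P3: load  L0 → I/I/I/S on L0; bus BusRd; mem=0
  op5 P1: store L0 := 26 → I/M/I/I on L0; bus BusRdX; mem=0
  op6 P0: store L2 := 31 → M/I/I/I on L2; bus BusRdX; mem=10
  op7 P1: store L0 := 47 → I/M/I/I on L0; bus (none); mem=0
  op8 P0: store L1 := 29 → M/I/I/I on L1; bus BusRdX; mem=20
  op9 P0: store L0 := 21 → M/I/I/I on L0; bus BusRdX Flush; mem=47
  op10 P2: load  L2 → S/I/S/I on L2; bus BusRd Flush; mem=31
  op11 P0: load  L0 → M/I/I/I on L0; bus (none); mem=47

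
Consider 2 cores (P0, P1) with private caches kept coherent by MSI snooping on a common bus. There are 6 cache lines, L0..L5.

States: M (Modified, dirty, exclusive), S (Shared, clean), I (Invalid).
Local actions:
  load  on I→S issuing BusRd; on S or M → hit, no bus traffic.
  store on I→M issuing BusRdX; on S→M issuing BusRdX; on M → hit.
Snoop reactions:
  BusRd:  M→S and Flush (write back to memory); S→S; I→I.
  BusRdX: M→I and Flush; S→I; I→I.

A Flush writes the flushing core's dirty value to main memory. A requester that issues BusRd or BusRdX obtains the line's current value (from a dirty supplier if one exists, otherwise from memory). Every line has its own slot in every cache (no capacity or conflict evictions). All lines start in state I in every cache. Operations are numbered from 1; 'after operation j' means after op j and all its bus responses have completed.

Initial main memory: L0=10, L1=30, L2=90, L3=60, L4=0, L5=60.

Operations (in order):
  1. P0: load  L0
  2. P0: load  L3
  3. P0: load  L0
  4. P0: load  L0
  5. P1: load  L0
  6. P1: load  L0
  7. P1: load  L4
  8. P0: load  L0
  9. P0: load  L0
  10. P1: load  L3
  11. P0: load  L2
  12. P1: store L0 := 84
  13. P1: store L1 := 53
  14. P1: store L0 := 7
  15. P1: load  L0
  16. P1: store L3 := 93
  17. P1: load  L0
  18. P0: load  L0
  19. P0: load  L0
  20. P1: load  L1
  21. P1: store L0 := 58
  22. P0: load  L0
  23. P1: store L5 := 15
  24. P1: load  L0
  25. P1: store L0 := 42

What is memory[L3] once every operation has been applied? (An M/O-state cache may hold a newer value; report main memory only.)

[1] P0: load  L0 | P0:S(10), P1:I | bus: BusRd
[2] P0: load  L3 | P0:S(60), P1:I | bus: BusRd
[3] P0: load  L0 | P0:S(10), P1:I | bus: none
[4] P0: load  L0 | P0:S(10), P1:I | bus: none
[5] P1: load  L0 | P0:S(10), P1:S(10) | bus: BusRd
[6] P1: load  L0 | P0:S(10), P1:S(10) | bus: none
[7] P1: load  L4 | P0:I, P1:S(0) | bus: BusRd
[8] P0: load  L0 | P0:S(10), P1:S(10) | bus: none
[9] P0: load  L0 | P0:S(10), P1:S(10) | bus: none
[10] P1: load  L3 | P0:S(60), P1:S(60) | bus: BusRd
[11] P0: load  L2 | P0:S(90), P1:I | bus: BusRd
[12] P1: store L0 := 84 | P0:I, P1:M(84) | bus: BusRdX
[13] P1: store L1 := 53 | P0:I, P1:M(53) | bus: BusRdX
[14] P1: store L0 := 7 | P0:I, P1:M(7) | bus: none
[15] P1: load  L0 | P0:I, P1:M(7) | bus: none
[16] P1: store L3 := 93 | P0:I, P1:M(93) | bus: BusRdX
[17] P1: load  L0 | P0:I, P1:M(7) | bus: none
[18] P0: load  L0 | P0:S(7), P1:S(7) | bus: BusRd,Flush
[19] P0: load  L0 | P0:S(7), P1:S(7) | bus: none
[20] P1: load  L1 | P0:I, P1:M(53) | bus: none
[21] P1: store L0 := 58 | P0:I, P1:M(58) | bus: BusRdX
[22] P0: load  L0 | P0:S(58), P1:S(58) | bus: BusRd,Flush
[23] P1: store L5 := 15 | P0:I, P1:M(15) | bus: BusRdX
[24] P1: load  L0 | P0:S(58), P1:S(58) | bus: none
[25] P1: store L0 := 42 | P0:I, P1:M(42) | bus: BusRdX

memory[L3] = 60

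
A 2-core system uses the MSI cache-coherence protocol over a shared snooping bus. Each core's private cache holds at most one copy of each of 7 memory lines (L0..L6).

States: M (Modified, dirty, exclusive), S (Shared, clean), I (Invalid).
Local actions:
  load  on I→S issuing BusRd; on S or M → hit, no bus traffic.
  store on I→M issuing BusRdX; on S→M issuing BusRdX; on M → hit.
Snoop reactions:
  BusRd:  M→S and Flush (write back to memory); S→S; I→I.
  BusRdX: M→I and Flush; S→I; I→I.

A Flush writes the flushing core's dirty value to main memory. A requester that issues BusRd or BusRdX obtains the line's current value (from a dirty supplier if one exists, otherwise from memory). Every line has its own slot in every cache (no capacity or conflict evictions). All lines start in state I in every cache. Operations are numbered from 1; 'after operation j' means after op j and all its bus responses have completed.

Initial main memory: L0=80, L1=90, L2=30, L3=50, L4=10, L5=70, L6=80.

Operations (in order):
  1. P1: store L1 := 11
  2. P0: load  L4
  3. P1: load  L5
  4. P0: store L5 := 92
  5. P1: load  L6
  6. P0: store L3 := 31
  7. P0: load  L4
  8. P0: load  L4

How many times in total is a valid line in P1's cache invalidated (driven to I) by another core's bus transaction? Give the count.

1. P1: store L1 := 11  bus=[BusRdX]  L1: P0=I P1=M  mem[L1]=90
2. P0: load  L4  bus=[BusRd]  L4: P0=S P1=I  mem[L4]=10
3. P1: load  L5  bus=[BusRd]  L5: P0=I P1=S  mem[L5]=70
4. P0: store L5 := 92  bus=[BusRdX]  L5: P0=M P1=I  mem[L5]=70
5. P1: load  L6  bus=[BusRd]  L6: P0=I P1=S  mem[L6]=80
6. P0: store L3 := 31  bus=[BusRdX]  L3: P0=M P1=I  mem[L3]=50
7. P0: load  L4  bus=[-]  L4: P0=S P1=I  mem[L4]=10
8. P0: load  L4  bus=[-]  L4: P0=S P1=I  mem[L4]=10

invalidations = 1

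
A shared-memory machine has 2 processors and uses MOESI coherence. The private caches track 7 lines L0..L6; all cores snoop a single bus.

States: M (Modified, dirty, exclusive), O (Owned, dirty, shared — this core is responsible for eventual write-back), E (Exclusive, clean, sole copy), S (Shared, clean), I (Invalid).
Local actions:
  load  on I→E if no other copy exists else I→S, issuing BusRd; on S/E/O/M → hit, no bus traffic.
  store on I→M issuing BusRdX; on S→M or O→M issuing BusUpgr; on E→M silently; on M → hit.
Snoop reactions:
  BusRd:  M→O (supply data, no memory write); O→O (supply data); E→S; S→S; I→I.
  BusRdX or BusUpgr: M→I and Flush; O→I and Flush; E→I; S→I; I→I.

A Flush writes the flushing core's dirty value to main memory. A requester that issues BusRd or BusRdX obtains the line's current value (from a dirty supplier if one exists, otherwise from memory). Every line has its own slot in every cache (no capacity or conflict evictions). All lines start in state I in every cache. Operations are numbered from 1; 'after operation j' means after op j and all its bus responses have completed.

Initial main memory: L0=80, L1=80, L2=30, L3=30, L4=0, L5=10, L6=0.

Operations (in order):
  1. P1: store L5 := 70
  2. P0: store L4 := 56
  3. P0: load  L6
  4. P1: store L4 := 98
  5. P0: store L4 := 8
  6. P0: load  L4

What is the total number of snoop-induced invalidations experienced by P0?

invalidations = 1

step 1: P1: store L5 := 70  ⟶  IM  (L5)  txn=BusRdX  M[L5]=10
step 2: P0: store L4 := 56  ⟶  MI  (L4)  txn=BusRdX  M[L4]=0
step 3: P0: load  L6  ⟶  EI  (L6)  txn=BusRd  M[L6]=0
step 4: P1: store L4 := 98  ⟶  IM  (L4)  txn=BusRdX+Flush  M[L4]=56
step 5: P0: store L4 := 8  ⟶  MI  (L4)  txn=BusRdX+Flush  M[L4]=98
step 6: P0: load  L4  ⟶  MI  (L4)  txn=∅  M[L4]=98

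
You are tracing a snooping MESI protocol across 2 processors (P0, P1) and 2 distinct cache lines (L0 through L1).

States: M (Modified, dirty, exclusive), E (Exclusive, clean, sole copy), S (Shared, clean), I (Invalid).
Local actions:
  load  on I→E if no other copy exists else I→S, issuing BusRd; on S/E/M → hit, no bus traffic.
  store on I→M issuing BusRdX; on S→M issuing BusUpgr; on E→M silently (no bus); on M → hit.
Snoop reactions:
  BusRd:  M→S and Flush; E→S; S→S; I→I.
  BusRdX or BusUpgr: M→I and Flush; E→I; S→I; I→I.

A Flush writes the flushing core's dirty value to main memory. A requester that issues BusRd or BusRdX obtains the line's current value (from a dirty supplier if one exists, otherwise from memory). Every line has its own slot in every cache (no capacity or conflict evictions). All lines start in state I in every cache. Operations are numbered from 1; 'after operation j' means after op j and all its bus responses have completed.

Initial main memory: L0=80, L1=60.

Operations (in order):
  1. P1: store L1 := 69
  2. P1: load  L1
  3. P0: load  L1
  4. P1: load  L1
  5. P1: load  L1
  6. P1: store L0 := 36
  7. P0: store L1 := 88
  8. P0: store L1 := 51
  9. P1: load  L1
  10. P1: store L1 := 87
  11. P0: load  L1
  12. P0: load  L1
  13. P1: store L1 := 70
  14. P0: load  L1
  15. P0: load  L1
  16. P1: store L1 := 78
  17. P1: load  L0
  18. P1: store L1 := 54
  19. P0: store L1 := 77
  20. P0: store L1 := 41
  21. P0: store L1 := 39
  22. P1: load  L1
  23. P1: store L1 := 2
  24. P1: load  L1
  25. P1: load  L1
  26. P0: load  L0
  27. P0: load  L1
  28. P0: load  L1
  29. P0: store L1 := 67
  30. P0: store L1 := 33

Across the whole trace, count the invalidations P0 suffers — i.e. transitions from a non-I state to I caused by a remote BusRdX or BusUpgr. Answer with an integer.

[1] P1: store L1 := 69 | P0:I, P1:M(69) | bus: BusRdX
[2] P1: load  L1 | P0:I, P1:M(69) | bus: none
[3] P0: load  L1 | P0:S(69), P1:S(69) | bus: BusRd,Flush
[4] P1: load  L1 | P0:S(69), P1:S(69) | bus: none
[5] P1: load  L1 | P0:S(69), P1:S(69) | bus: none
[6] P1: store L0 := 36 | P0:I, P1:M(36) | bus: BusRdX
[7] P0: store L1 := 88 | P0:M(88), P1:I | bus: BusUpgr
[8] P0: store L1 := 51 | P0:M(51), P1:I | bus: none
[9] P1: load  L1 | P0:S(51), P1:S(51) | bus: BusRd,Flush
[10] P1: store L1 := 87 | P0:I, P1:M(87) | bus: BusUpgr
[11] P0: load  L1 | P0:S(87), P1:S(87) | bus: BusRd,Flush
[12] P0: load  L1 | P0:S(87), P1:S(87) | bus: none
[13] P1: store L1 := 70 | P0:I, P1:M(70) | bus: BusUpgr
[14] P0: load  L1 | P0:S(70), P1:S(70) | bus: BusRd,Flush
[15] P0: load  L1 | P0:S(70), P1:S(70) | bus: none
[16] P1: store L1 := 78 | P0:I, P1:M(78) | bus: BusUpgr
[17] P1: load  L0 | P0:I, P1:M(36) | bus: none
[18] P1: store L1 := 54 | P0:I, P1:M(54) | bus: none
[19] P0: store L1 := 77 | P0:M(77), P1:I | bus: BusRdX,Flush
[20] P0: store L1 := 41 | P0:M(41), P1:I | bus: none
[21] P0: store L1 := 39 | P0:M(39), P1:I | bus: none
[22] P1: load  L1 | P0:S(39), P1:S(39) | bus: BusRd,Flush
[23] P1: store L1 := 2 | P0:I, P1:M(2) | bus: BusUpgr
[24] P1: load  L1 | P0:I, P1:M(2) | bus: none
[25] P1: load  L1 | P0:I, P1:M(2) | bus: none
[26] P0: load  L0 | P0:S(36), P1:S(36) | bus: BusRd,Flush
[27] P0: load  L1 | P0:S(2), P1:S(2) | bus: BusRd,Flush
[28] P0: load  L1 | P0:S(2), P1:S(2) | bus: none
[29] P0: store L1 := 67 | P0:M(67), P1:I | bus: BusUpgr
[30] P0: store L1 := 33 | P0:M(33), P1:I | bus: none

invalidations = 4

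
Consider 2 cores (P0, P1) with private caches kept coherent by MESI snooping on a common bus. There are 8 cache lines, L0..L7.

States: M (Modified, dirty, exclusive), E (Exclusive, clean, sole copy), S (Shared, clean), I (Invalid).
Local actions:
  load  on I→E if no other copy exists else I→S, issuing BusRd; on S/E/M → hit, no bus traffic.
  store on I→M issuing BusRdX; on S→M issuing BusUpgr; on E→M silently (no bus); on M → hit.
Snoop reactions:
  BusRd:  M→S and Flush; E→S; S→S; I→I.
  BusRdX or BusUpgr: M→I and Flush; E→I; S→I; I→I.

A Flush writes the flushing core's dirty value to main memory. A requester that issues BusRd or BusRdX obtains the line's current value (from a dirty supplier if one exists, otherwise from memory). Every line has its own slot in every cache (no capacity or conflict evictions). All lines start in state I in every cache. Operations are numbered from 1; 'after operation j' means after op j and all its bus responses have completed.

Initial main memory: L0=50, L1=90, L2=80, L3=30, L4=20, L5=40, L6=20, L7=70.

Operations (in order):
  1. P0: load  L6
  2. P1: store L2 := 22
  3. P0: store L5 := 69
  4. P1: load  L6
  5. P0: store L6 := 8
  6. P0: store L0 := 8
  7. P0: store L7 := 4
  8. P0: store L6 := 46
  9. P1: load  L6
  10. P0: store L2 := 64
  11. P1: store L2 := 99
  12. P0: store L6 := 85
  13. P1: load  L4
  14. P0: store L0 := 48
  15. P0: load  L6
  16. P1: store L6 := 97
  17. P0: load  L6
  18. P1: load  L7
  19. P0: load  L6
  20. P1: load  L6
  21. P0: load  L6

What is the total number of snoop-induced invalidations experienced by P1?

invalidations = 3

  op1 P0: load  L6 → E/I on L6; bus BusRd; mem=20
  op2 P1: store L2 := 22 → I/M on L2; bus BusRdX; mem=80
  op3 P0: store L5 := 69 → M/I on L5; bus BusRdX; mem=40
  op4 P1: load  L6 → S/S on L6; bus BusRd; mem=20
  op5 P0: store L6 := 8 → M/I on L6; bus BusUpgr; mem=20
  op6 P0: store L0 := 8 → M/I on L0; bus BusRdX; mem=50
  op7 P0: store L7 := 4 → M/I on L7; bus BusRdX; mem=70
  op8 P0: store L6 := 46 → M/I on L6; bus (none); mem=20
  op9 P1: load  L6 → S/S on L6; bus BusRd Flush; mem=46
  op10 P0: store L2 := 64 → M/I on L2; bus BusRdX Flush; mem=22
  op11 P1: store L2 := 99 → I/M on L2; bus BusRdX Flush; mem=64
  op12 P0: store L6 := 85 → M/I on L6; bus BusUpgr; mem=46
  op13 P1: load  L4 → I/E on L4; bus BusRd; mem=20
  op14 P0: store L0 := 48 → M/I on L0; bus (none); mem=50
  op15 P0: load  L6 → M/I on L6; bus (none); mem=46
  op16 P1: store L6 := 97 → I/M on L6; bus BusRdX Flush; mem=85
  op17 P0: load  L6 → S/S on L6; bus BusRd Flush; mem=97
  op18 P1: load  L7 → S/S on L7; bus BusRd Flush; mem=4
  op19 P0: load  L6 → S/S on L6; bus (none); mem=97
  op20 P1: load  L6 → S/S on L6; bus (none); mem=97
  op21 P0: load  L6 → S/S on L6; bus (none); mem=97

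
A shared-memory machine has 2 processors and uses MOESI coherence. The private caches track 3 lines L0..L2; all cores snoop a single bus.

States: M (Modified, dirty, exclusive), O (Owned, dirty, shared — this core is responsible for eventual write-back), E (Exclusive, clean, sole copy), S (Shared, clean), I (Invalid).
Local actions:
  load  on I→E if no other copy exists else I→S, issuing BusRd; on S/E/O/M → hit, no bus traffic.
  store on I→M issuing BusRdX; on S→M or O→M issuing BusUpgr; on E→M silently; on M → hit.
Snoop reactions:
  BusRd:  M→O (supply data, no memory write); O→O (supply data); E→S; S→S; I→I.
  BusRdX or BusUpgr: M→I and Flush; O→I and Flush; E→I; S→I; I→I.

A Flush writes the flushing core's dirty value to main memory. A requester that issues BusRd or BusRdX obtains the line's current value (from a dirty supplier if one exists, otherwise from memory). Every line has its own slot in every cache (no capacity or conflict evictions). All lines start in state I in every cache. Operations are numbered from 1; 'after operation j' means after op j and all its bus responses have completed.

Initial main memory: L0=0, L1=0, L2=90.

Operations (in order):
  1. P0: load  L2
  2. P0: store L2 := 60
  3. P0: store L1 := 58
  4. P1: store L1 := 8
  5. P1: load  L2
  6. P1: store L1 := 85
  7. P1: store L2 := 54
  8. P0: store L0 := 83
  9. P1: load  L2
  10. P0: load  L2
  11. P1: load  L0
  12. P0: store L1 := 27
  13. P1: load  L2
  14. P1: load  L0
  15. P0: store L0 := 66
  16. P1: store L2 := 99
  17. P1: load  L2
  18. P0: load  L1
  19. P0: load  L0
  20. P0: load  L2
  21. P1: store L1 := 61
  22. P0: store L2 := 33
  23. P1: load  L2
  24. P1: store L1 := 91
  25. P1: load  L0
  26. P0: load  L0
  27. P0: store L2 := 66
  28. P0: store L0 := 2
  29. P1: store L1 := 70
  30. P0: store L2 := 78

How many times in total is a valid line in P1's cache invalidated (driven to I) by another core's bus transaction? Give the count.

step 1: P0: load  L2  ⟶  EI  (L2)  txn=BusRd  M[L2]=90
step 2: P0: store L2 := 60  ⟶  MI  (L2)  txn=∅  M[L2]=90
step 3: P0: store L1 := 58  ⟶  MI  (L1)  txn=BusRdX  M[L1]=0
step 4: P1: store L1 := 8  ⟶  IM  (L1)  txn=BusRdX+Flush  M[L1]=58
step 5: P1: load  L2  ⟶  OS  (L2)  txn=BusRd  M[L2]=90
step 6: P1: store L1 := 85  ⟶  IM  (L1)  txn=∅  M[L1]=58
step 7: P1: store L2 := 54  ⟶  IM  (L2)  txn=BusUpgr+Flush  M[L2]=60
step 8: P0: store L0 := 83  ⟶  MI  (L0)  txn=BusRdX  M[L0]=0
step 9: P1: load  L2  ⟶  IM  (L2)  txn=∅  M[L2]=60
step 10: P0: load  L2  ⟶  SO  (L2)  txn=BusRd  M[L2]=60
step 11: P1: load  L0  ⟶  OS  (L0)  txn=BusRd  M[L0]=0
step 12: P0: store L1 := 27  ⟶  MI  (L1)  txn=BusRdX+Flush  M[L1]=85
step 13: P1: load  L2  ⟶  SO  (L2)  txn=∅  M[L2]=60
step 14: P1: load  L0  ⟶  OS  (L0)  txn=∅  M[L0]=0
step 15: P0: store L0 := 66  ⟶  MI  (L0)  txn=BusUpgr  M[L0]=0
step 16: P1: store L2 := 99  ⟶  IM  (L2)  txn=BusUpgr  M[L2]=60
step 17: P1: load  L2  ⟶  IM  (L2)  txn=∅  M[L2]=60
step 18: P0: load  L1  ⟶  MI  (L1)  txn=∅  M[L1]=85
step 19: P0: load  L0  ⟶  MI  (L0)  txn=∅  M[L0]=0
step 20: P0: load  L2  ⟶  SO  (L2)  txn=BusRd  M[L2]=60
step 21: P1: store L1 := 61  ⟶  IM  (L1)  txn=BusRdX+Flush  M[L1]=27
step 22: P0: store L2 := 33  ⟶  MI  (L2)  txn=BusUpgr+Flush  M[L2]=99
step 23: P1: load  L2  ⟶  OS  (L2)  txn=BusRd  M[L2]=99
step 24: P1: store L1 := 91  ⟶  IM  (L1)  txn=∅  M[L1]=27
step 25: P1: load  L0  ⟶  OS  (L0)  txn=BusRd  M[L0]=0
step 26: P0: load  L0  ⟶  OS  (L0)  txn=∅  M[L0]=0
step 27: P0: store L2 := 66  ⟶  MI  (L2)  txn=BusUpgr  M[L2]=99
step 28: P0: store L0 := 2  ⟶  MI  (L0)  txn=BusUpgr  M[L0]=0
step 29: P1: store L1 := 70  ⟶  IM  (L1)  txn=∅  M[L1]=27
step 30: P0: store L2 := 78  ⟶  MI  (L2)  txn=∅  M[L2]=99

invalidations = 5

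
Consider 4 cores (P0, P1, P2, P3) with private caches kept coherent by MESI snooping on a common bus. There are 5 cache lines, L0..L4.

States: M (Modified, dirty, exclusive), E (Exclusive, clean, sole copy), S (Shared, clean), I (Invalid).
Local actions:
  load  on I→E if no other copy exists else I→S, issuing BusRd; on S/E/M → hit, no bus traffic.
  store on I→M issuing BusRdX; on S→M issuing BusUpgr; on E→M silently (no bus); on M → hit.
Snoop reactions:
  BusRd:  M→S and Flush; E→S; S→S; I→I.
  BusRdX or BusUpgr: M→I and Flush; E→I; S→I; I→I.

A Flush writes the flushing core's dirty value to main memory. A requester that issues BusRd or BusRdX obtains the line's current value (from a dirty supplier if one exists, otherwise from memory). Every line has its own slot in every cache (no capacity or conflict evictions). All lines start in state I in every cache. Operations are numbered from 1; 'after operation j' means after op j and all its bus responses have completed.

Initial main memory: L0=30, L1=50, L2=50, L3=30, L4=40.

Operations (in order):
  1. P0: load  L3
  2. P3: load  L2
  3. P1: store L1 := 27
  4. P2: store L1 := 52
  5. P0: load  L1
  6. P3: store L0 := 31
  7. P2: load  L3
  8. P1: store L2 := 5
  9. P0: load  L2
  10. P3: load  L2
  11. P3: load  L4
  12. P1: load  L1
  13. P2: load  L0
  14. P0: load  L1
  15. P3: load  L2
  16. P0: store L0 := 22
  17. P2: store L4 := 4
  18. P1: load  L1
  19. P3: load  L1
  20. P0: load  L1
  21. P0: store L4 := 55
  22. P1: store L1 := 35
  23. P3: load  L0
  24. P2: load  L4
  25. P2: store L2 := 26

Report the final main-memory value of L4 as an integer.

memory[L4] = 55

[1] P0: load  L3 | P0:E(30), P1:I, P2:I, P3:I | bus: BusRd
[2] P3: load  L2 | P0:I, P1:I, P2:I, P3:E(50) | bus: BusRd
[3] P1: store L1 := 27 | P0:I, P1:M(27), P2:I, P3:I | bus: BusRdX
[4] P2: store L1 := 52 | P0:I, P1:I, P2:M(52), P3:I | bus: BusRdX,Flush
[5] P0: load  L1 | P0:S(52), P1:I, P2:S(52), P3:I | bus: BusRd,Flush
[6] P3: store L0 := 31 | P0:I, P1:I, P2:I, P3:M(31) | bus: BusRdX
[7] P2: load  L3 | P0:S(30), P1:I, P2:S(30), P3:I | bus: BusRd
[8] P1: store L2 := 5 | P0:I, P1:M(5), P2:I, P3:I | bus: BusRdX
[9] P0: load  L2 | P0:S(5), P1:S(5), P2:I, P3:I | bus: BusRd,Flush
[10] P3: load  L2 | P0:S(5), P1:S(5), P2:I, P3:S(5) | bus: BusRd
[11] P3: load  L4 | P0:I, P1:I, P2:I, P3:E(40) | bus: BusRd
[12] P1: load  L1 | P0:S(52), P1:S(52), P2:S(52), P3:I | bus: BusRd
[13] P2: load  L0 | P0:I, P1:I, P2:S(31), P3:S(31) | bus: BusRd,Flush
[14] P0: load  L1 | P0:S(52), P1:S(52), P2:S(52), P3:I | bus: none
[15] P3: load  L2 | P0:S(5), P1:S(5), P2:I, P3:S(5) | bus: none
[16] P0: store L0 := 22 | P0:M(22), P1:I, P2:I, P3:I | bus: BusRdX
[17] P2: store L4 := 4 | P0:I, P1:I, P2:M(4), P3:I | bus: BusRdX
[18] P1: load  L1 | P0:S(52), P1:S(52), P2:S(52), P3:I | bus: none
[19] P3: load  L1 | P0:S(52), P1:S(52), P2:S(52), P3:S(52) | bus: BusRd
[20] P0: load  L1 | P0:S(52), P1:S(52), P2:S(52), P3:S(52) | bus: none
[21] P0: store L4 := 55 | P0:M(55), P1:I, P2:I, P3:I | bus: BusRdX,Flush
[22] P1: store L1 := 35 | P0:I, P1:M(35), P2:I, P3:I | bus: BusUpgr
[23] P3: load  L0 | P0:S(22), P1:I, P2:I, P3:S(22) | bus: BusRd,Flush
[24] P2: load  L4 | P0:S(55), P1:I, P2:S(55), P3:I | bus: BusRd,Flush
[25] P2: store L2 := 26 | P0:I, P1:I, P2:M(26), P3:I | bus: BusRdX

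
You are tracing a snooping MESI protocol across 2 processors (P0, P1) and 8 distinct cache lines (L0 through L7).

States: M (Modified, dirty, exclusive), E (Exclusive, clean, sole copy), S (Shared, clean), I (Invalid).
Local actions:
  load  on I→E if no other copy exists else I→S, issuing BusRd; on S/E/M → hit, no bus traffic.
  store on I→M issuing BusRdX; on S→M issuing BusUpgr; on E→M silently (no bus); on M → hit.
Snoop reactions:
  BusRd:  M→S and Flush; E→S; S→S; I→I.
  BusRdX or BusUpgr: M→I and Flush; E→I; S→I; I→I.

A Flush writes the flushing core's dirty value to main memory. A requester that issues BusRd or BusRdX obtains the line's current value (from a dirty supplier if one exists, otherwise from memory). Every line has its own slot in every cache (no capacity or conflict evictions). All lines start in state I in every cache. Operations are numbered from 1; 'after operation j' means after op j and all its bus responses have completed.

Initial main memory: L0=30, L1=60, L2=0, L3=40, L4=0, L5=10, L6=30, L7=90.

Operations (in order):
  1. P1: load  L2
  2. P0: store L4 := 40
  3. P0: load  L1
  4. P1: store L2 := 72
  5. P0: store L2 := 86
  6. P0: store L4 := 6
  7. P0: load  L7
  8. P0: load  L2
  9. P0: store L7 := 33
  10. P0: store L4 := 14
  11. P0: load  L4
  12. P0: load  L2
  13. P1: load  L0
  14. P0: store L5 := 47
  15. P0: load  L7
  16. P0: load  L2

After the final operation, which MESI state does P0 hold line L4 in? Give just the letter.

1. P1: load  L2  bus=[BusRd]  L2: P0=I P1=E  mem[L2]=0
2. P0: store L4 := 40  bus=[BusRdX]  L4: P0=M P1=I  mem[L4]=0
3. P0: load  L1  bus=[BusRd]  L1: P0=E P1=I  mem[L1]=60
4. P1: store L2 := 72  bus=[-]  L2: P0=I P1=M  mem[L2]=0
5. P0: store L2 := 86  bus=[BusRdX,Flush]  L2: P0=M P1=I  mem[L2]=72
6. P0: store L4 := 6  bus=[-]  L4: P0=M P1=I  mem[L4]=0
7. P0: load  L7  bus=[BusRd]  L7: P0=E P1=I  mem[L7]=90
8. P0: load  L2  bus=[-]  L2: P0=M P1=I  mem[L2]=72
9. P0: store L7 := 33  bus=[-]  L7: P0=M P1=I  mem[L7]=90
10. P0: store L4 := 14  bus=[-]  L4: P0=M P1=I  mem[L4]=0
11. P0: load  L4  bus=[-]  L4: P0=M P1=I  mem[L4]=0
12. P0: load  L2  bus=[-]  L2: P0=M P1=I  mem[L2]=72
13. P1: load  L0  bus=[BusRd]  L0: P0=I P1=E  mem[L0]=30
14. P0: store L5 := 47  bus=[BusRdX]  L5: P0=M P1=I  mem[L5]=10
15. P0: load  L7  bus=[-]  L7: P0=M P1=I  mem[L7]=90
16. P0: load  L2  bus=[-]  L2: P0=M P1=I  mem[L2]=72

state = M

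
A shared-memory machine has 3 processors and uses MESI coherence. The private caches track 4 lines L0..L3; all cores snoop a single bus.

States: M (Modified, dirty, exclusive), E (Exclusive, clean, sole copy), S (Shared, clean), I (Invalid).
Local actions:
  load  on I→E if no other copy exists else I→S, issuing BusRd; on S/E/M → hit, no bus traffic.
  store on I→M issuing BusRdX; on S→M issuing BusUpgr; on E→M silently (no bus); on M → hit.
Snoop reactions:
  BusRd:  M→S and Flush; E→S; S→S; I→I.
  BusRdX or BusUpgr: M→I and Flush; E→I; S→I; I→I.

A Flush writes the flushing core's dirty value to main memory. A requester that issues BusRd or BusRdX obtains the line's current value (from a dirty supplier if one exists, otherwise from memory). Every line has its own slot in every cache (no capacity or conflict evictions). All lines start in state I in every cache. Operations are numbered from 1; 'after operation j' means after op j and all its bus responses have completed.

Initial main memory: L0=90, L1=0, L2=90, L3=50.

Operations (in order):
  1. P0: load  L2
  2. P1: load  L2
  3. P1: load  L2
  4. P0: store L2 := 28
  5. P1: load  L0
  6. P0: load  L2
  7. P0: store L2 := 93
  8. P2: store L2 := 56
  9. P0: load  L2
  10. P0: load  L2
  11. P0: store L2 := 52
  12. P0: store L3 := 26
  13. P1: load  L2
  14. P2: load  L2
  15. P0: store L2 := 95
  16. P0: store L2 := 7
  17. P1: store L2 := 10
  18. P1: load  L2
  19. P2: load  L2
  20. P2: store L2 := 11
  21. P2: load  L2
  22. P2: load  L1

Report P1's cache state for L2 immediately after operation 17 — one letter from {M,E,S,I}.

state = M

step 1: P0: load  L2  ⟶  EII  (L2)  txn=BusRd  M[L2]=90
step 2: P1: load  L2  ⟶  SSI  (L2)  txn=BusRd  M[L2]=90
step 3: P1: load  L2  ⟶  SSI  (L2)  txn=∅  M[L2]=90
step 4: P0: store L2 := 28  ⟶  MII  (L2)  txn=BusUpgr  M[L2]=90
step 5: P1: load  L0  ⟶  IEI  (L0)  txn=BusRd  M[L0]=90
step 6: P0: load  L2  ⟶  MII  (L2)  txn=∅  M[L2]=90
step 7: P0: store L2 := 93  ⟶  MII  (L2)  txn=∅  M[L2]=90
step 8: P2: store L2 := 56  ⟶  IIM  (L2)  txn=BusRdX+Flush  M[L2]=93
step 9: P0: load  L2  ⟶  SIS  (L2)  txn=BusRd+Flush  M[L2]=56
step 10: P0: load  L2  ⟶  SIS  (L2)  txn=∅  M[L2]=56
step 11: P0: store L2 := 52  ⟶  MII  (L2)  txn=BusUpgr  M[L2]=56
step 12: P0: store L3 := 26  ⟶  MII  (L3)  txn=BusRdX  M[L3]=50
step 13: P1: load  L2  ⟶  SSI  (L2)  txn=BusRd+Flush  M[L2]=52
step 14: P2: load  L2  ⟶  SSS  (L2)  txn=BusRd  M[L2]=52
step 15: P0: store L2 := 95  ⟶  MII  (L2)  txn=BusUpgr  M[L2]=52
step 16: P0: store L2 := 7  ⟶  MII  (L2)  txn=∅  M[L2]=52
step 17: P1: store L2 := 10  ⟶  IMI  (L2)  txn=BusRdX+Flush  M[L2]=7
step 18: P1: load  L2  ⟶  IMI  (L2)  txn=∅  M[L2]=7
step 19: P2: load  L2  ⟶  ISS  (L2)  txn=BusRd+Flush  M[L2]=10
step 20: P2: store L2 := 11  ⟶  IIM  (L2)  txn=BusUpgr  M[L2]=10
step 21: P2: load  L2  ⟶  IIM  (L2)  txn=∅  M[L2]=10
step 22: P2: load  L1  ⟶  IIE  (L1)  txn=BusRd  M[L1]=0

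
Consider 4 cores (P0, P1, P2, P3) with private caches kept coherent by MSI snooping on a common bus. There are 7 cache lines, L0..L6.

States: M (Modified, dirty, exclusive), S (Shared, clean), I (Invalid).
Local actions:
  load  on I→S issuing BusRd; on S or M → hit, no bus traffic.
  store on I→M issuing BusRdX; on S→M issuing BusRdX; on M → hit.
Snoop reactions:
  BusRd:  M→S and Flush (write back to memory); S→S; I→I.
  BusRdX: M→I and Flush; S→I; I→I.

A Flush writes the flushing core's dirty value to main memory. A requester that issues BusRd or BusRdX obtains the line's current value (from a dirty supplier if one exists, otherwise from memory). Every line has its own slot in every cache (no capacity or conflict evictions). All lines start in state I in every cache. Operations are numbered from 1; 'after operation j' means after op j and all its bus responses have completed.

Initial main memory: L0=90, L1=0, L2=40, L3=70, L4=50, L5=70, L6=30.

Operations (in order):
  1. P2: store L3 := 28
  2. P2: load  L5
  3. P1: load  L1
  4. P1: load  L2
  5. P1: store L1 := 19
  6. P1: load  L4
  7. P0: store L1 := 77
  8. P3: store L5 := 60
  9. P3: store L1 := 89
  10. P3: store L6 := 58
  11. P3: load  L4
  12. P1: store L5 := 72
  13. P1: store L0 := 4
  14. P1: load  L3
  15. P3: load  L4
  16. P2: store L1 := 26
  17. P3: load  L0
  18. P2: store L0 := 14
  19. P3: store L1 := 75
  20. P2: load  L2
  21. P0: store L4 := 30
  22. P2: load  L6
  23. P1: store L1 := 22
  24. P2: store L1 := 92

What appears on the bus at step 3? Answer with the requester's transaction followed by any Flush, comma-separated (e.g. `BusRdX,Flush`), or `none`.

bus = BusRd

[1] P2: store L3 := 28 | P0:I, P1:I, P2:M(28), P3:I | bus: BusRdX
[2] P2: load  L5 | P0:I, P1:I, P2:S(70), P3:I | bus: BusRd
[3] P1: load  L1 | P0:I, P1:S(0), P2:I, P3:I | bus: BusRd
[4] P1: load  L2 | P0:I, P1:S(40), P2:I, P3:I | bus: BusRd
[5] P1: store L1 := 19 | P0:I, P1:M(19), P2:I, P3:I | bus: BusRdX
[6] P1: load  L4 | P0:I, P1:S(50), P2:I, P3:I | bus: BusRd
[7] P0: store L1 := 77 | P0:M(77), P1:I, P2:I, P3:I | bus: BusRdX,Flush
[8] P3: store L5 := 60 | P0:I, P1:I, P2:I, P3:M(60) | bus: BusRdX
[9] P3: store L1 := 89 | P0:I, P1:I, P2:I, P3:M(89) | bus: BusRdX,Flush
[10] P3: store L6 := 58 | P0:I, P1:I, P2:I, P3:M(58) | bus: BusRdX
[11] P3: load  L4 | P0:I, P1:S(50), P2:I, P3:S(50) | bus: BusRd
[12] P1: store L5 := 72 | P0:I, P1:M(72), P2:I, P3:I | bus: BusRdX,Flush
[13] P1: store L0 := 4 | P0:I, P1:M(4), P2:I, P3:I | bus: BusRdX
[14] P1: load  L3 | P0:I, P1:S(28), P2:S(28), P3:I | bus: BusRd,Flush
[15] P3: load  L4 | P0:I, P1:S(50), P2:I, P3:S(50) | bus: none
[16] P2: store L1 := 26 | P0:I, P1:I, P2:M(26), P3:I | bus: BusRdX,Flush
[17] P3: load  L0 | P0:I, P1:S(4), P2:I, P3:S(4) | bus: BusRd,Flush
[18] P2: store L0 := 14 | P0:I, P1:I, P2:M(14), P3:I | bus: BusRdX
[19] P3: store L1 := 75 | P0:I, P1:I, P2:I, P3:M(75) | bus: BusRdX,Flush
[20] P2: load  L2 | P0:I, P1:S(40), P2:S(40), P3:I | bus: BusRd
[21] P0: store L4 := 30 | P0:M(30), P1:I, P2:I, P3:I | bus: BusRdX
[22] P2: load  L6 | P0:I, P1:I, P2:S(58), P3:S(58) | bus: BusRd,Flush
[23] P1: store L1 := 22 | P0:I, P1:M(22), P2:I, P3:I | bus: BusRdX,Flush
[24] P2: store L1 := 92 | P0:I, P1:I, P2:M(92), P3:I | bus: BusRdX,Flush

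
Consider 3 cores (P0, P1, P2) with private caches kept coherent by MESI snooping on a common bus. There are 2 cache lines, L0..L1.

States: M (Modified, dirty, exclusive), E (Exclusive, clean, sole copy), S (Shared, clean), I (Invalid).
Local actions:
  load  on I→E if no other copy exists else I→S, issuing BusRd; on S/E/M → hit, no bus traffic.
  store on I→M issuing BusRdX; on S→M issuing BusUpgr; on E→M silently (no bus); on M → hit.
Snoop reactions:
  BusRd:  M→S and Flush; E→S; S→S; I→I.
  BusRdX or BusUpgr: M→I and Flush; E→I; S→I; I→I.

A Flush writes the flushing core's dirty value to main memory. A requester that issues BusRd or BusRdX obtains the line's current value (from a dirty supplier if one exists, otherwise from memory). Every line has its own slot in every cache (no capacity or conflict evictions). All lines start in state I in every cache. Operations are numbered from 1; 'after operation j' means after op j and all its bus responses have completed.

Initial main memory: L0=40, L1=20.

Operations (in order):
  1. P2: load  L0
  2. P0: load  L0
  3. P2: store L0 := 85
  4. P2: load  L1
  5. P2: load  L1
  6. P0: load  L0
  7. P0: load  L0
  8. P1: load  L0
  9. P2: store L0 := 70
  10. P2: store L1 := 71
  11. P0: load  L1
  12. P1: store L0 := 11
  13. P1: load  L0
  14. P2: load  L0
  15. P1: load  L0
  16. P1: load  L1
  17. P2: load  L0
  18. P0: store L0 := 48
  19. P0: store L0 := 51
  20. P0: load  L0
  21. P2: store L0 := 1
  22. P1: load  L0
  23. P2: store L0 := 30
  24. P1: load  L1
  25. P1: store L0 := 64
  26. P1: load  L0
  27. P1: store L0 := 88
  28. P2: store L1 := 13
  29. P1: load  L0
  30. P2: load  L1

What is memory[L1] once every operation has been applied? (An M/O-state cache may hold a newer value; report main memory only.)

1. P2: load  L0  bus=[BusRd]  L0: P0=I P1=I P2=E  mem[L0]=40
2. P0: load  L0  bus=[BusRd]  L0: P0=S P1=I P2=S  mem[L0]=40
3. P2: store L0 := 85  bus=[BusUpgr]  L0: P0=I P1=I P2=M  mem[L0]=40
4. P2: load  L1  bus=[BusRd]  L1: P0=I P1=I P2=E  mem[L1]=20
5. P2: load  L1  bus=[-]  L1: P0=I P1=I P2=E  mem[L1]=20
6. P0: load  L0  bus=[BusRd,Flush]  L0: P0=S P1=I P2=S  mem[L0]=85
7. P0: load  L0  bus=[-]  L0: P0=S P1=I P2=S  mem[L0]=85
8. P1: load  L0  bus=[BusRd]  L0: P0=S P1=S P2=S  mem[L0]=85
9. P2: store L0 := 70  bus=[BusUpgr]  L0: P0=I P1=I P2=M  mem[L0]=85
10. P2: store L1 := 71  bus=[-]  L1: P0=I P1=I P2=M  mem[L1]=20
11. P0: load  L1  bus=[BusRd,Flush]  L1: P0=S P1=I P2=S  mem[L1]=71
12. P1: store L0 := 11  bus=[BusRdX,Flush]  L0: P0=I P1=M P2=I  mem[L0]=70
13. P1: load  L0  bus=[-]  L0: P0=I P1=M P2=I  mem[L0]=70
14. P2: load  L0  bus=[BusRd,Flush]  L0: P0=I P1=S P2=S  mem[L0]=11
15. P1: load  L0  bus=[-]  L0: P0=I P1=S P2=S  mem[L0]=11
16. P1: load  L1  bus=[BusRd]  L1: P0=S P1=S P2=S  mem[L1]=71
17. P2: load  L0  bus=[-]  L0: P0=I P1=S P2=S  mem[L0]=11
18. P0: store L0 := 48  bus=[BusRdX]  L0: P0=M P1=I P2=I  mem[L0]=11
19. P0: store L0 := 51  bus=[-]  L0: P0=M P1=I P2=I  mem[L0]=11
20. P0: load  L0  bus=[-]  L0: P0=M P1=I P2=I  mem[L0]=11
21. P2: store L0 := 1  bus=[BusRdX,Flush]  L0: P0=I P1=I P2=M  mem[L0]=51
22. P1: load  L0  bus=[BusRd,Flush]  L0: P0=I P1=S P2=S  mem[L0]=1
23. P2: store L0 := 30  bus=[BusUpgr]  L0: P0=I P1=I P2=M  mem[L0]=1
24. P1: load  L1  bus=[-]  L1: P0=S P1=S P2=S  mem[L1]=71
25. P1: store L0 := 64  bus=[BusRdX,Flush]  L0: P0=I P1=M P2=I  mem[L0]=30
26. P1: load  L0  bus=[-]  L0: P0=I P1=M P2=I  mem[L0]=30
27. P1: store L0 := 88  bus=[-]  L0: P0=I P1=M P2=I  mem[L0]=30
28. P2: store L1 := 13  bus=[BusUpgr]  L1: P0=I P1=I P2=M  mem[L1]=71
29. P1: load  L0  bus=[-]  L0: P0=I P1=M P2=I  mem[L0]=30
30. P2: load  L1  bus=[-]  L1: P0=I P1=I P2=M  mem[L1]=71

memory[L1] = 71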